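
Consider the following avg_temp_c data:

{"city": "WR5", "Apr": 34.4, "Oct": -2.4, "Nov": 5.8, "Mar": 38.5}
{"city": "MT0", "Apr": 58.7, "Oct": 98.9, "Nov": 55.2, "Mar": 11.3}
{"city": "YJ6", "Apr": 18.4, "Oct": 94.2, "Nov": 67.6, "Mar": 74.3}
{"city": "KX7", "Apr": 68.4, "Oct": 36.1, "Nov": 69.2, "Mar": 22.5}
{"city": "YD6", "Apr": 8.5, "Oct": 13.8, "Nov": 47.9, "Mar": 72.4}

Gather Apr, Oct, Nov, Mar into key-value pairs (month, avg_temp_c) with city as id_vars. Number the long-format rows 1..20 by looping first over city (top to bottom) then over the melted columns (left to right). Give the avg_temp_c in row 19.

47.9

20 rows total (5 × 4). Row 19: index ⌊(19-1)/4⌋ = 4 into city → YD6; (19-1) mod 4 = 2 into the melted columns → Nov.
So row 19 is (YD6, Nov, 47.9); avg_temp_c = 47.9.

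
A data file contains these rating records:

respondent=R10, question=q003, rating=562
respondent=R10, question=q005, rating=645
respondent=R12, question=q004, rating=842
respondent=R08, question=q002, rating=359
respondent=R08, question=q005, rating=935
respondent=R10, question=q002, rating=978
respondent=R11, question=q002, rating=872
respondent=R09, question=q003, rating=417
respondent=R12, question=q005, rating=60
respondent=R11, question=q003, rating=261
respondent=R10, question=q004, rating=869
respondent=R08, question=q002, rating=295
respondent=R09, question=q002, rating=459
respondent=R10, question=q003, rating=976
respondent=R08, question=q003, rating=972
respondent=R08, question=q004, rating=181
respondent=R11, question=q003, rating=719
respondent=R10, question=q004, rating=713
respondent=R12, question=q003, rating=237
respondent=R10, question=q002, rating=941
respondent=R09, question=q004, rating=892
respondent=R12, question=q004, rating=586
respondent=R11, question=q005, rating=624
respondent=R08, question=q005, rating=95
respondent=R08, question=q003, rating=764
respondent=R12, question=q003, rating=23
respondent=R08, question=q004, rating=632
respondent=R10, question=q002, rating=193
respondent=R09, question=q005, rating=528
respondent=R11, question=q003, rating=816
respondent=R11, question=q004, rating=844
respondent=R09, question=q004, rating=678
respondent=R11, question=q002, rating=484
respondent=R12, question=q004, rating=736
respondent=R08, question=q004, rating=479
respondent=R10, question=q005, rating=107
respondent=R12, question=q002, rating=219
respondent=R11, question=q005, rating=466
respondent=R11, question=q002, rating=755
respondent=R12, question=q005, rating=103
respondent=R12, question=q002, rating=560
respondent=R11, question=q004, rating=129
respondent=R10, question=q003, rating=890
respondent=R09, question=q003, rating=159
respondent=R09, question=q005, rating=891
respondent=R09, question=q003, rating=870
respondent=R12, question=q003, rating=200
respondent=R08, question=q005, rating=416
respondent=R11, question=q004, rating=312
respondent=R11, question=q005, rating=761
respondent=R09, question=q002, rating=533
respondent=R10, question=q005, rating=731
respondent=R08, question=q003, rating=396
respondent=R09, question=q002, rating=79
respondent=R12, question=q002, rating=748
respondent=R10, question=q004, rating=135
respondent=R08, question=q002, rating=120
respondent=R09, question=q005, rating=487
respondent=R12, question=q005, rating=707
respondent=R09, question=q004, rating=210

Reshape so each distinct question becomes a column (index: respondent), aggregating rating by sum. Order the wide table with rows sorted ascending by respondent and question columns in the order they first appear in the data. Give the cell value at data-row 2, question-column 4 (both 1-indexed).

With rows sorted ascending by respondent, row 2 is respondent=R09. question columns in first-appearance order: q003, q005, q004, q002; column 4 is q002.
Long rows with respondent=R09, question=q002: 459 + 533 + 79 = 1071.

1071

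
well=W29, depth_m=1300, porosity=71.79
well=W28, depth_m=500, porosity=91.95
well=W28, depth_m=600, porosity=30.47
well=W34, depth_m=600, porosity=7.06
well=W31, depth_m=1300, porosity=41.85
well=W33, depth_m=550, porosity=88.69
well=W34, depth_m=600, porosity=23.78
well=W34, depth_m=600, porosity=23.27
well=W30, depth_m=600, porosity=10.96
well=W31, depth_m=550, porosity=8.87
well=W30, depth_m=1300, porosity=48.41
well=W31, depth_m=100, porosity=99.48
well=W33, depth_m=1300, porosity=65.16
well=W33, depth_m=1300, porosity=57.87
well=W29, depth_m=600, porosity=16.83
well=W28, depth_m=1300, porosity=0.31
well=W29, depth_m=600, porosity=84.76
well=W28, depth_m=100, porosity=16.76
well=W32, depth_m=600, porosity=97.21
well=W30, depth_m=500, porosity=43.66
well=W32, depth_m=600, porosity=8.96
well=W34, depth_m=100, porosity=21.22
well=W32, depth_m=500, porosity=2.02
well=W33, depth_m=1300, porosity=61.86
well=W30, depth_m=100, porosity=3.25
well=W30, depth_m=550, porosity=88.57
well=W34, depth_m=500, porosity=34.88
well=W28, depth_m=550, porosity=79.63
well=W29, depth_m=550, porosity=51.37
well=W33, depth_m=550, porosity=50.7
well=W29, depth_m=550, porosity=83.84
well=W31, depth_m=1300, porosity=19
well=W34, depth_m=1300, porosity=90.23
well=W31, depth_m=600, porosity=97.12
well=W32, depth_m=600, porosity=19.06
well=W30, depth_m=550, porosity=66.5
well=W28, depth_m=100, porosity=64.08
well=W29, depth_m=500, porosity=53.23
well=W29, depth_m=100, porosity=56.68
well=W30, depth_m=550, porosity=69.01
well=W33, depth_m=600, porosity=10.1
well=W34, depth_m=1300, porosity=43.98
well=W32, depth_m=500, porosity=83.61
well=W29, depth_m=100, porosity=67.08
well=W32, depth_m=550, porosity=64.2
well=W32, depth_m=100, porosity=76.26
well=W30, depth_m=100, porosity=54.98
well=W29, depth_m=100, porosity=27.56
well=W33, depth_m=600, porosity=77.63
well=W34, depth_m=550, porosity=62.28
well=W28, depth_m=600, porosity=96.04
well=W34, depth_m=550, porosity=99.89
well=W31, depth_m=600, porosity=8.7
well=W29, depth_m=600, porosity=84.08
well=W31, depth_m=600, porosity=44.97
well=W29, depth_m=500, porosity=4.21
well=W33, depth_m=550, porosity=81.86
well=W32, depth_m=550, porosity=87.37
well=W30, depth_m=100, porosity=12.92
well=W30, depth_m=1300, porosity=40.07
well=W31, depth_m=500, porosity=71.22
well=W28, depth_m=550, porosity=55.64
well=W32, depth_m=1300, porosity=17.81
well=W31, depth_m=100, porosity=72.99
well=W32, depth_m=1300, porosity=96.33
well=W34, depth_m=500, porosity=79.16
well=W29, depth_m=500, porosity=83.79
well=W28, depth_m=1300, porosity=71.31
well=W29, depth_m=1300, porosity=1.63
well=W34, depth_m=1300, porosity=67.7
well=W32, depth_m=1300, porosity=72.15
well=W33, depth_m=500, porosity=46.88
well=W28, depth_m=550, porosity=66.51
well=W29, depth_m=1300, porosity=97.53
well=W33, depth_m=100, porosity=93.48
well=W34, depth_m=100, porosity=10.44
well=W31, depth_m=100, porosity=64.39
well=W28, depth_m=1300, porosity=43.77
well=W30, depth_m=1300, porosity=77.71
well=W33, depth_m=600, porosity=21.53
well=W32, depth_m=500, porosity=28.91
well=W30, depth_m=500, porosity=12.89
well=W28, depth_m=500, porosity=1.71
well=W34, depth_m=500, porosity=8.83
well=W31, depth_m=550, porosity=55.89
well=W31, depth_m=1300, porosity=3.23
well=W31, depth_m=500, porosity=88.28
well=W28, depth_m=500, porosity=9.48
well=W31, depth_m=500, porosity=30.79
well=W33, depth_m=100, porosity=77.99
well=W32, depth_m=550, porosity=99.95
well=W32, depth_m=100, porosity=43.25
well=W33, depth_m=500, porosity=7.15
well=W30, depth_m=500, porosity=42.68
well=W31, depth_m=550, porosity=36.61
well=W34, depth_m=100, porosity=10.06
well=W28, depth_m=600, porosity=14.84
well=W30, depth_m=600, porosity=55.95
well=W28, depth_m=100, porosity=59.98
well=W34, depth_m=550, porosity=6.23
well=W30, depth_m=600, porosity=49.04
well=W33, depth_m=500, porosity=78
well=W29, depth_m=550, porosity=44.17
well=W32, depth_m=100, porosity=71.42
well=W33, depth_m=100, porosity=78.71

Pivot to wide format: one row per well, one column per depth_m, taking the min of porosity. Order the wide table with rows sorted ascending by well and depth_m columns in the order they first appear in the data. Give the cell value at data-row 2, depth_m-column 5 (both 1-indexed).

27.56

With rows sorted ascending by well, row 2 is well=W29. depth_m columns in first-appearance order: 1300, 500, 600, 550, 100; column 5 is 100.
Long rows with well=W29, depth_m=100: min(56.68, 67.08, 27.56) = 27.56.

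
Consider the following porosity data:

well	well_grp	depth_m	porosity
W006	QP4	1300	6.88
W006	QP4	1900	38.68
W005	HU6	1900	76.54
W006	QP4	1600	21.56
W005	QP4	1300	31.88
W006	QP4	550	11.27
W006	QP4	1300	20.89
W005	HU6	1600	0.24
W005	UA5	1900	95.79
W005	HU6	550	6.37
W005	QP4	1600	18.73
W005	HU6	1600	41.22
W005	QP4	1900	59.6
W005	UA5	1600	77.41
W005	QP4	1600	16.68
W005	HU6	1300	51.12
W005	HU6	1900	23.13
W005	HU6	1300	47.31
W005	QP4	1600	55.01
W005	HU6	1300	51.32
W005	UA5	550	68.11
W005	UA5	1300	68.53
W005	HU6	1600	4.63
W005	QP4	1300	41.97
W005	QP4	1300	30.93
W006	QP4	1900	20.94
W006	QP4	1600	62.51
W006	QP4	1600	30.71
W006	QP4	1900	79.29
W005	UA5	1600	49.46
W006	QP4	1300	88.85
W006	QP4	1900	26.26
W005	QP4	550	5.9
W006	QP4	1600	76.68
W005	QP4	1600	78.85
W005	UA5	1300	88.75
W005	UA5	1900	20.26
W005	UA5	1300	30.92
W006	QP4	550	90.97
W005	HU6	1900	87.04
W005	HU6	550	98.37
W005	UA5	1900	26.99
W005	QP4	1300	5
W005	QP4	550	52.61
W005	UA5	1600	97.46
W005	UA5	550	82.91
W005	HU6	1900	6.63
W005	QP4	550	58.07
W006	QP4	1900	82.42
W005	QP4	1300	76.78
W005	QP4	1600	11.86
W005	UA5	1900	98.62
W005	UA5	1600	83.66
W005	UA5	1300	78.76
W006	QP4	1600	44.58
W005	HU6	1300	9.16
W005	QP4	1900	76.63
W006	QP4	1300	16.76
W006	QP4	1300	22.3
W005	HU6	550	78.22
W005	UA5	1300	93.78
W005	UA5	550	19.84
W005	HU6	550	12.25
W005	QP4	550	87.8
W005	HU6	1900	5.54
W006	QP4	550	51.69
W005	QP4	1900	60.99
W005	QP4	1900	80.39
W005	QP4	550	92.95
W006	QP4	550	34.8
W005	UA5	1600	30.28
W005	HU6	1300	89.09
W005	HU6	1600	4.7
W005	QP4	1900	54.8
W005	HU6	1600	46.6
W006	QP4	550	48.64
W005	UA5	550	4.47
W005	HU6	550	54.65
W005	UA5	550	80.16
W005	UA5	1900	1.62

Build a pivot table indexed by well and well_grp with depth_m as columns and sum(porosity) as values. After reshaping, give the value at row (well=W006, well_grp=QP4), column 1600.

Rows with well=W006, well_grp=QP4 and depth_m=1600: porosity values are 21.56, 62.51, 30.71, 76.68, 44.58.
21.56 + 62.51 + 30.71 + 76.68 + 44.58 = 236.04.

236.04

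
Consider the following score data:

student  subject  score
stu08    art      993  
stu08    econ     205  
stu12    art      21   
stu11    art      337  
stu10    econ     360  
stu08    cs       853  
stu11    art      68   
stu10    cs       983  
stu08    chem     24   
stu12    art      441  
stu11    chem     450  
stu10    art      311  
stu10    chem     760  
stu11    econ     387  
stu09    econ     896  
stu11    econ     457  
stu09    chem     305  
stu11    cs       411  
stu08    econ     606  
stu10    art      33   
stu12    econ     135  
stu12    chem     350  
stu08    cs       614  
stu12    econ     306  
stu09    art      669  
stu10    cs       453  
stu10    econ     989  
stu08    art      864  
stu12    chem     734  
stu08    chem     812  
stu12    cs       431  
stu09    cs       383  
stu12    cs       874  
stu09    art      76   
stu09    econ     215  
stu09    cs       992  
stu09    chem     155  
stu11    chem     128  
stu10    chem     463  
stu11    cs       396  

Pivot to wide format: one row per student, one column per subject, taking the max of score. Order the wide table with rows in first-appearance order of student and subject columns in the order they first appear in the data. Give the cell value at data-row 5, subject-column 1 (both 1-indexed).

669

With rows in first-appearance order of student, row 5 is student=stu09. subject columns in first-appearance order: art, econ, cs, chem; column 1 is art.
Long rows with student=stu09, subject=art: max(669, 76) = 669.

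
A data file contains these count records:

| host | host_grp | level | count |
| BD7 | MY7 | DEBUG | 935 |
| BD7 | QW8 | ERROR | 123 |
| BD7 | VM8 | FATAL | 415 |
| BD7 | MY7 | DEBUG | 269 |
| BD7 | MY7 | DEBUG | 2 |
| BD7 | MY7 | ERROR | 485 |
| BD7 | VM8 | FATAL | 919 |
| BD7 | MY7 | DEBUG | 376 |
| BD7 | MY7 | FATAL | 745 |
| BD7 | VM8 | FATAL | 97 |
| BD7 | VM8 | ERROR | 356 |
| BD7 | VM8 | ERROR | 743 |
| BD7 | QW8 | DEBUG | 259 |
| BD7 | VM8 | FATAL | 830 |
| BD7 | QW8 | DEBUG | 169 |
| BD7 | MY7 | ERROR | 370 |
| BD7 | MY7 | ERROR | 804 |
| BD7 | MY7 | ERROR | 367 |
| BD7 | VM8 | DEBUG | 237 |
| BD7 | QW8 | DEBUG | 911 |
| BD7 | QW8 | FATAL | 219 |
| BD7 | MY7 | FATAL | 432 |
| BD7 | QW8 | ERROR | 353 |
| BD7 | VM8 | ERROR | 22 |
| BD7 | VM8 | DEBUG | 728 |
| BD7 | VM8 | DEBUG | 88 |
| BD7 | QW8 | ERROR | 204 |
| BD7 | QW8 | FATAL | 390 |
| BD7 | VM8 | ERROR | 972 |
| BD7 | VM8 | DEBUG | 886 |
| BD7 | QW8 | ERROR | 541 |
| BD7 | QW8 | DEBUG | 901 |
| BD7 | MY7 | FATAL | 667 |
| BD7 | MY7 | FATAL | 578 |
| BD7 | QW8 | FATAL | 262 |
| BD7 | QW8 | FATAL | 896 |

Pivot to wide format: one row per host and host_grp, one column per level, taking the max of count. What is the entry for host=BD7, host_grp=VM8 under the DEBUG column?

Rows with host=BD7, host_grp=VM8 and level=DEBUG: count values are 237, 728, 88, 886.
max(237, 728, 88, 886) = 886.

886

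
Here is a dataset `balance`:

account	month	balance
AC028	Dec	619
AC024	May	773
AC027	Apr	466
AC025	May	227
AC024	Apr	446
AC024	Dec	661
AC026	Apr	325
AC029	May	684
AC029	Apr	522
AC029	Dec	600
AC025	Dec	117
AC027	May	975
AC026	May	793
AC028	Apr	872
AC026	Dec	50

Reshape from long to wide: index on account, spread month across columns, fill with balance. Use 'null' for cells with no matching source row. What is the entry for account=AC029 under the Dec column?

600

The long row with account=AC029, month=Dec has balance=600.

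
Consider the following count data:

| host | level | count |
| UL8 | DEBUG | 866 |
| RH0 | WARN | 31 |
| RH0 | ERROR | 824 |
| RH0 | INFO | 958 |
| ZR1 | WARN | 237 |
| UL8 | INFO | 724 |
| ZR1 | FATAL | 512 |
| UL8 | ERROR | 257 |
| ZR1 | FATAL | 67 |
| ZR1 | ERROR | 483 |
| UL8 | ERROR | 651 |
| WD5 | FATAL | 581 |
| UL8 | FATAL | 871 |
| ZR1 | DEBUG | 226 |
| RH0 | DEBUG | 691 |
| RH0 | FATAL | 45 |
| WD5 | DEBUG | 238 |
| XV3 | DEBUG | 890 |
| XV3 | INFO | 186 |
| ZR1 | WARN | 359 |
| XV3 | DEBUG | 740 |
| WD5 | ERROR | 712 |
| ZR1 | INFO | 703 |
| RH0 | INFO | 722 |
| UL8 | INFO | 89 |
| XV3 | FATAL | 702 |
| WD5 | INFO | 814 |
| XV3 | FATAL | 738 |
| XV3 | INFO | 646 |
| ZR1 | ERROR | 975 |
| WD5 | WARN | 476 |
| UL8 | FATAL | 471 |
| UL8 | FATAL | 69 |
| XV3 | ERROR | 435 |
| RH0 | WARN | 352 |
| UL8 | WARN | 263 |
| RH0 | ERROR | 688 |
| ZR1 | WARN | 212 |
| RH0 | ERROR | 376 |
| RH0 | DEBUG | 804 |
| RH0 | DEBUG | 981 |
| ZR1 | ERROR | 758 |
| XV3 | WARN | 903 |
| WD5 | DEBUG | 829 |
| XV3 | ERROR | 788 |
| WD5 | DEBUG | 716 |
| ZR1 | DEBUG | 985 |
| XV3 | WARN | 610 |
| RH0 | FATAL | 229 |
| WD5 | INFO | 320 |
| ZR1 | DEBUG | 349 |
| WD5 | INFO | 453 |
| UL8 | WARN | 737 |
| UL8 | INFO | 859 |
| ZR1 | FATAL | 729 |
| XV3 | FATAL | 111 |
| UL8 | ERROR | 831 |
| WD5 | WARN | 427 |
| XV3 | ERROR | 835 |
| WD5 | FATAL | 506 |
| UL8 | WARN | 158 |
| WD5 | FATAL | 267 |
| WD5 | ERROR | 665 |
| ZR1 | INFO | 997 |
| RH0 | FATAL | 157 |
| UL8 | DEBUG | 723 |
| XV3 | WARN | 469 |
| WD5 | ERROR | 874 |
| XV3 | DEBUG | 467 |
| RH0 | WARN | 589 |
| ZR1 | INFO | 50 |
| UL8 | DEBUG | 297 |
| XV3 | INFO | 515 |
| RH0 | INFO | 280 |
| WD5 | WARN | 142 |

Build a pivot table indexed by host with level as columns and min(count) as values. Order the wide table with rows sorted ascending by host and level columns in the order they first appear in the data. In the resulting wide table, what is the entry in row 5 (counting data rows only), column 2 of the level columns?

With rows sorted ascending by host, row 5 is host=ZR1. level columns in first-appearance order: DEBUG, WARN, ERROR, INFO, FATAL; column 2 is WARN.
Long rows with host=ZR1, level=WARN: min(237, 359, 212) = 212.

212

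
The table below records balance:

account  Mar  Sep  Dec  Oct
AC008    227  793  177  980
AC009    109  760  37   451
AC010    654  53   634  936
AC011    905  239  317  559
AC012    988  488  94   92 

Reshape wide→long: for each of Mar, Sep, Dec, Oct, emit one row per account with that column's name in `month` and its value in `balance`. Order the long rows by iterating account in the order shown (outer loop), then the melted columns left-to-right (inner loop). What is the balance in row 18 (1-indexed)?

20 rows total (5 × 4). Row 18: index ⌊(18-1)/4⌋ = 4 into account → AC012; (18-1) mod 4 = 1 into the melted columns → Sep.
So row 18 is (AC012, Sep, 488); balance = 488.

488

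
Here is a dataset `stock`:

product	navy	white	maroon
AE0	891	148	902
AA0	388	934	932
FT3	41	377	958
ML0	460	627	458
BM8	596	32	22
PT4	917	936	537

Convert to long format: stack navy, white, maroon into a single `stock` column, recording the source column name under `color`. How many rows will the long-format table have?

6 product values × 3 melted columns = 18 rows.

18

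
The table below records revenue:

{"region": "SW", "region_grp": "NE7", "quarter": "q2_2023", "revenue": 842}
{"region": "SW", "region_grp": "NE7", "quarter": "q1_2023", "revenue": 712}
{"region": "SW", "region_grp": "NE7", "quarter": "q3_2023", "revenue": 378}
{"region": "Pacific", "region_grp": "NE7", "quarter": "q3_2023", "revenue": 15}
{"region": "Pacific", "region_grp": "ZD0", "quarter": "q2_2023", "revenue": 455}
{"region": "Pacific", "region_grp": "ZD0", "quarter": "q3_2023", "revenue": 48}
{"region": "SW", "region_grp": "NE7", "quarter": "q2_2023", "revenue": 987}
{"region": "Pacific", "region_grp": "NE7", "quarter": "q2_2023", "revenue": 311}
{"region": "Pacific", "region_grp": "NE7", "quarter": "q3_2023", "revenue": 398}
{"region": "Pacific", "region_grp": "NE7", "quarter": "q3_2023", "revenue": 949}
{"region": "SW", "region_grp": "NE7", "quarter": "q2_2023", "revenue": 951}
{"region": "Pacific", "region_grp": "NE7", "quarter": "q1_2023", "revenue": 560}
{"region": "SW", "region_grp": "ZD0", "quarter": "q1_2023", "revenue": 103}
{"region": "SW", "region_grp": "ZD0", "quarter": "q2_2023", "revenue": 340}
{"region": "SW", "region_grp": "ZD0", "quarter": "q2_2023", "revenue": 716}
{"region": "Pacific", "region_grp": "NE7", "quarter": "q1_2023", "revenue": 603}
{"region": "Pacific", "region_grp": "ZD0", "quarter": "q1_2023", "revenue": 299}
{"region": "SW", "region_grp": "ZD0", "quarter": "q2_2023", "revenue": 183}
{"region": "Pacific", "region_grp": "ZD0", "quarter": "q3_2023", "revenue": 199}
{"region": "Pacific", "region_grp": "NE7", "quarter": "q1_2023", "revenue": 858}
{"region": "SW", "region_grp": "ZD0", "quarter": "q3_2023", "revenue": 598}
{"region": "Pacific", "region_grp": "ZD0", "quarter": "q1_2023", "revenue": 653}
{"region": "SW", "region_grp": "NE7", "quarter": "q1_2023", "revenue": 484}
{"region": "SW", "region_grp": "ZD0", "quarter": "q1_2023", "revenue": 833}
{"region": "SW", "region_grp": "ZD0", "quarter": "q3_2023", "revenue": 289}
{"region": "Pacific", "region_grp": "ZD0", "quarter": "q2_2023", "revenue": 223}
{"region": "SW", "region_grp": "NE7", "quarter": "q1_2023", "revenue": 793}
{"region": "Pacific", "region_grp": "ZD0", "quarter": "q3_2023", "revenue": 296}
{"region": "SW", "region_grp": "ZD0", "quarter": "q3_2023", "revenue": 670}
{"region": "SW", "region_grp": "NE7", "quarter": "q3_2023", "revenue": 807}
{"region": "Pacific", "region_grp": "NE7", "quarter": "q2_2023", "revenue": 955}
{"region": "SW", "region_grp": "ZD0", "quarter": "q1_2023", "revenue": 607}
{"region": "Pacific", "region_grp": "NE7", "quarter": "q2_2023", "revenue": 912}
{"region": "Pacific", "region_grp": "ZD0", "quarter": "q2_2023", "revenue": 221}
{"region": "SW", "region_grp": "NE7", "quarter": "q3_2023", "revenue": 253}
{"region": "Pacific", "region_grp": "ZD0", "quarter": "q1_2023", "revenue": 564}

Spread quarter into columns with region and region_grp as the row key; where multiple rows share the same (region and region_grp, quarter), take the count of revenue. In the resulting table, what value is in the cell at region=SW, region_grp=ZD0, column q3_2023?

3

Rows with region=SW, region_grp=ZD0 and quarter=q3_2023: revenue values are 598, 289, 670.
3 rows match — count = 3.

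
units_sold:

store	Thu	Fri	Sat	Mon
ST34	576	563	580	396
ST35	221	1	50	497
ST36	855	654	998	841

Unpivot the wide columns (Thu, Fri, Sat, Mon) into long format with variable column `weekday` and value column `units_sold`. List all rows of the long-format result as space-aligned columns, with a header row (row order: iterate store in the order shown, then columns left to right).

Each (store, column) pair becomes one row: 3 × 4 = 12 rows.
For example, (ST34, Thu) → units_sold=576.

store  weekday  units_sold
ST34   Thu      576       
ST34   Fri      563       
ST34   Sat      580       
ST34   Mon      396       
ST35   Thu      221       
ST35   Fri      1         
ST35   Sat      50        
ST35   Mon      497       
ST36   Thu      855       
ST36   Fri      654       
ST36   Sat      998       
ST36   Mon      841       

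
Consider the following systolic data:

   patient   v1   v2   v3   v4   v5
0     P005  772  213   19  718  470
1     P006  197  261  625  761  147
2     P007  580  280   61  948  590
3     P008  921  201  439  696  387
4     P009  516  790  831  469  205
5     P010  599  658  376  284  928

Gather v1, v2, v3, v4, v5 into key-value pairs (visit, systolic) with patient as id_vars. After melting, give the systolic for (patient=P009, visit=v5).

Unpivoting turns each (patient, wide-column) pair into one long row.
The wide cell at row P009, column v5 holds 205, so the long row (P009, v5) has systolic=205.

205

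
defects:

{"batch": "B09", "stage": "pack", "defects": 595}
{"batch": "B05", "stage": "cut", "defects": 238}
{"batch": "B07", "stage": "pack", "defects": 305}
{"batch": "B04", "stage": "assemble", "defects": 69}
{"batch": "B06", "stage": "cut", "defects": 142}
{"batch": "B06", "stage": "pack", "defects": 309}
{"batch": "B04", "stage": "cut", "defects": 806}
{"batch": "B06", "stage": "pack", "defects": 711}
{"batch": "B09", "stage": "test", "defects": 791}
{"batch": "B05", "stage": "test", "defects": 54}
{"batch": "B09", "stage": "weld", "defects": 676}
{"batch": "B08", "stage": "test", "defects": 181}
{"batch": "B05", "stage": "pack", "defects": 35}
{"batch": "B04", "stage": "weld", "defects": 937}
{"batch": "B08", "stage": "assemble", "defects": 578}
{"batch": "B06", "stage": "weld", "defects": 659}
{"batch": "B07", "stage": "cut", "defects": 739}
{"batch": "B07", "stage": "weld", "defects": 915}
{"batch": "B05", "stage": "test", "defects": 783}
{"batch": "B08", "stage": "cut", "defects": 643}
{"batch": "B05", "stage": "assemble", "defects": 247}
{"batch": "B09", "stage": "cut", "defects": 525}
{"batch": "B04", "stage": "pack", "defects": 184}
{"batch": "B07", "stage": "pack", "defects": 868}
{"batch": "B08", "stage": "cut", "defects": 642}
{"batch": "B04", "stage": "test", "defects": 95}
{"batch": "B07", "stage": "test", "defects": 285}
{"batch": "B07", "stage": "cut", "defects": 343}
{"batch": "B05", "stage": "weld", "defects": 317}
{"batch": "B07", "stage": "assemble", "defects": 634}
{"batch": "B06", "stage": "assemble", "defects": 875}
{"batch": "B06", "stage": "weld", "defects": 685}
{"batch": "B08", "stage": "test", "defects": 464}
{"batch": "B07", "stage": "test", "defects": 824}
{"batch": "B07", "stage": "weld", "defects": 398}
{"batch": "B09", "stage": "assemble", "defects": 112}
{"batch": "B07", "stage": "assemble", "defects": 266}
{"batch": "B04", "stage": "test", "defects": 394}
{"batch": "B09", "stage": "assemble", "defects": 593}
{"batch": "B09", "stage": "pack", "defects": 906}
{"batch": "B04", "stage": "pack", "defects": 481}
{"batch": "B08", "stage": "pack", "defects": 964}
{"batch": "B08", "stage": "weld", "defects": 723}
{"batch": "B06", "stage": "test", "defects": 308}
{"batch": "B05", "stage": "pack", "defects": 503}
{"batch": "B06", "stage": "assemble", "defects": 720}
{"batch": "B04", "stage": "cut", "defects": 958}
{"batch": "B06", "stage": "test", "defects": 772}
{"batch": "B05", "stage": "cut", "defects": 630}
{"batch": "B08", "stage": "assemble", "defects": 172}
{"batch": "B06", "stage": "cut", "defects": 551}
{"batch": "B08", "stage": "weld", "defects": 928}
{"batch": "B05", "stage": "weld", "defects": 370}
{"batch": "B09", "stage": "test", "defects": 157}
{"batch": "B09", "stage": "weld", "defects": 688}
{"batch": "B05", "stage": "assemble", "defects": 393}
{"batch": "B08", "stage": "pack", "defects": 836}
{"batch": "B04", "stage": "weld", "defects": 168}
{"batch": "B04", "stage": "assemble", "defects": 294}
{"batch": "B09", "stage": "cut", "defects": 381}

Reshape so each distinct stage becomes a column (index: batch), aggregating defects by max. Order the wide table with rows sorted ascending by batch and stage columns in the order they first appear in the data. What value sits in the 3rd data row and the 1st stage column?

With rows sorted ascending by batch, row 3 is batch=B06. stage columns in first-appearance order: pack, cut, assemble, test, weld; column 1 is pack.
Long rows with batch=B06, stage=pack: max(309, 711) = 711.

711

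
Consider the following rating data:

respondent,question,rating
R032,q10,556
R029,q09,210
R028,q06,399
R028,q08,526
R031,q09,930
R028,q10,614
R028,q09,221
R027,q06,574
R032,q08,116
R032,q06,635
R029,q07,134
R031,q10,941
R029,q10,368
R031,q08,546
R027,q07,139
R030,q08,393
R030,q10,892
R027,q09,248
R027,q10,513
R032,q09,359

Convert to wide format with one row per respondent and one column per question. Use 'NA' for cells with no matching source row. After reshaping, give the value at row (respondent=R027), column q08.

No long-format row has respondent=R027 and question=q08, so the cell is NA.

NA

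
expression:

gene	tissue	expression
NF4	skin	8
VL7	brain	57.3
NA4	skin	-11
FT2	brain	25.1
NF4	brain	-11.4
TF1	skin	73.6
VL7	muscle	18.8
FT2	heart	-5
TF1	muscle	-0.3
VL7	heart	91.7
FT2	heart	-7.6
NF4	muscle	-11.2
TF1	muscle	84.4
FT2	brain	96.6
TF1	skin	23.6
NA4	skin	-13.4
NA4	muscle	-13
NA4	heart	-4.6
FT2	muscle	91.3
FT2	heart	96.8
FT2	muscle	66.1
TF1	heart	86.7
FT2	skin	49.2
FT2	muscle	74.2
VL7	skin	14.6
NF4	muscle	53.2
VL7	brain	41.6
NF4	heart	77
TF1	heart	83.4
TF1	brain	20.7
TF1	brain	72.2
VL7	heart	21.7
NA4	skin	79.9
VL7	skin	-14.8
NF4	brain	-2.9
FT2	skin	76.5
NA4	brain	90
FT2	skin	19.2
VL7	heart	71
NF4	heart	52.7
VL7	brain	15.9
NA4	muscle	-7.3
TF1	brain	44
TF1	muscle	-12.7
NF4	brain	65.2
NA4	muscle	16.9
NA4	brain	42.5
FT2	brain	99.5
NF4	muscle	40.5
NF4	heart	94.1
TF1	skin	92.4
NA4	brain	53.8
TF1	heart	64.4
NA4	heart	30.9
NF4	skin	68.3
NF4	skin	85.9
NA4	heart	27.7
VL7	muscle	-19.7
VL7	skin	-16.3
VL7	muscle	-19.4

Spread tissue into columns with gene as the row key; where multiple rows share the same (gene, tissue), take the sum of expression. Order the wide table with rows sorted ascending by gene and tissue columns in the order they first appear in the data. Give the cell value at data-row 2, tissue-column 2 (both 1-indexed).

186.3

With rows sorted ascending by gene, row 2 is gene=NA4. tissue columns in first-appearance order: skin, brain, muscle, heart; column 2 is brain.
Long rows with gene=NA4, tissue=brain: 90 + 42.5 + 53.8 = 186.3.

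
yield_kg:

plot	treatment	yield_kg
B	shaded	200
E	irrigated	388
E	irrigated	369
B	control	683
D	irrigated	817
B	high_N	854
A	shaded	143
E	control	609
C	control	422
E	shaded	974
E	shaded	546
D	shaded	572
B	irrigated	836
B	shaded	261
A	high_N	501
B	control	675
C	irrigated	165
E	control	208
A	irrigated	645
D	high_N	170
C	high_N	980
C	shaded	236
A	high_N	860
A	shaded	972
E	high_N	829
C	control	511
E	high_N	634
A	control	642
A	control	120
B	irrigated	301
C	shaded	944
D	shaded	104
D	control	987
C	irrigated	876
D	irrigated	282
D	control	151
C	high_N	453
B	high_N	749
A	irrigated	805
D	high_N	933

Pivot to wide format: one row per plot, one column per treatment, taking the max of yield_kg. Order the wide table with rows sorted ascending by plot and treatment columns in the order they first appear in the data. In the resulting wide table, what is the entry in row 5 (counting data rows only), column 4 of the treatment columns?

With rows sorted ascending by plot, row 5 is plot=E. treatment columns in first-appearance order: shaded, irrigated, control, high_N; column 4 is high_N.
Long rows with plot=E, treatment=high_N: max(829, 634) = 829.

829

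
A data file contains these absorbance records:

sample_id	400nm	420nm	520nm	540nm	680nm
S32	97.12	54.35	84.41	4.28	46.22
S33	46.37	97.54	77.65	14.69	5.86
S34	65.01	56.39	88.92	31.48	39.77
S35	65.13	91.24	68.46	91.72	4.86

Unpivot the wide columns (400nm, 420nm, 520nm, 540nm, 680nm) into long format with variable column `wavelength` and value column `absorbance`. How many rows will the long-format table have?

4 sample_id values × 5 melted columns = 20 rows.

20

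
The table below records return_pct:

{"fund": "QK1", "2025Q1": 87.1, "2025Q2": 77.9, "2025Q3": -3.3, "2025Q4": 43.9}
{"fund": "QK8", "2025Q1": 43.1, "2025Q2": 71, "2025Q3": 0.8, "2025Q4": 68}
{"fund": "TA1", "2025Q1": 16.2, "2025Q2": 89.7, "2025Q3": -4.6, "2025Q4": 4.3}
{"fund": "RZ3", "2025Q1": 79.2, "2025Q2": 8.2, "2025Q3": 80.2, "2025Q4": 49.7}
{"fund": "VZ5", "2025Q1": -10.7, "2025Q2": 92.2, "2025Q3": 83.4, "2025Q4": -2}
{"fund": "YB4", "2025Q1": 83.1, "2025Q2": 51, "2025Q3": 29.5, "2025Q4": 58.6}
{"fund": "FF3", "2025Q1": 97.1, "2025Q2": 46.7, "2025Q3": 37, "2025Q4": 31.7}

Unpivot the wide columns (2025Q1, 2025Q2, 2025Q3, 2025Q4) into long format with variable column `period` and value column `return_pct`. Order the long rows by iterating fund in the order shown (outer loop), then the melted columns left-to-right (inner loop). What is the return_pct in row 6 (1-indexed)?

28 rows total (7 × 4). Row 6: index ⌊(6-1)/4⌋ = 1 into fund → QK8; (6-1) mod 4 = 1 into the melted columns → 2025Q2.
So row 6 is (QK8, 2025Q2, 71); return_pct = 71.

71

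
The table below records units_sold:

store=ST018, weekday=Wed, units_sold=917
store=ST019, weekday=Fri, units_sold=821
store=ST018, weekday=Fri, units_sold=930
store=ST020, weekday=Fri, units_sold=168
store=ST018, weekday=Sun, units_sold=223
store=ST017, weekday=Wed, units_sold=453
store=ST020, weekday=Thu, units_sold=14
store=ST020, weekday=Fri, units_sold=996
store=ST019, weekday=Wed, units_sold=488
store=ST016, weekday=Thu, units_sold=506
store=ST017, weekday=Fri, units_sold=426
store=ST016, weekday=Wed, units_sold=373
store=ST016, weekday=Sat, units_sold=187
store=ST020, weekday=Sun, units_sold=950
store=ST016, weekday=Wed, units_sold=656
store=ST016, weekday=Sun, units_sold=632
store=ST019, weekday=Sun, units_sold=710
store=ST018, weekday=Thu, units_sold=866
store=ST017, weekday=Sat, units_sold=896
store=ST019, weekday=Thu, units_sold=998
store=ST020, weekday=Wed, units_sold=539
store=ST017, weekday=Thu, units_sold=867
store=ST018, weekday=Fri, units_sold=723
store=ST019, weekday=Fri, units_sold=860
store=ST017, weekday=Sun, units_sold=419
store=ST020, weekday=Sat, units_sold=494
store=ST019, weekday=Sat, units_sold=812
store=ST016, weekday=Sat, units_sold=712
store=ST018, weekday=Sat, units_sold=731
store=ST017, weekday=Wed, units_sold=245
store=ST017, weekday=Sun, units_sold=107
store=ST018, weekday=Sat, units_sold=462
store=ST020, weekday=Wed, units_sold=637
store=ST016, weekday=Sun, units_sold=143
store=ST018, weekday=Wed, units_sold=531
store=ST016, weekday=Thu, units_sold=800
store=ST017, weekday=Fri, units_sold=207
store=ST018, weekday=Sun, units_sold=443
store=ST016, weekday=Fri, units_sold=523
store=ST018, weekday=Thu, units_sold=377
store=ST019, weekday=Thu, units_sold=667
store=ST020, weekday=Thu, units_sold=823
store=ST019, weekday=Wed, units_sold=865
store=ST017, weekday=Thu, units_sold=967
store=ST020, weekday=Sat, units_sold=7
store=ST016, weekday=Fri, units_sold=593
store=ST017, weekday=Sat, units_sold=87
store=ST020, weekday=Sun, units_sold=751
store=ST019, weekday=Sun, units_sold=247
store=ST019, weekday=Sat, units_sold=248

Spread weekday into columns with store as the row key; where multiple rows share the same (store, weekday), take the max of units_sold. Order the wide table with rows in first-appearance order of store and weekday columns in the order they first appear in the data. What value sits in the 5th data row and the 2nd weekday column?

593

With rows in first-appearance order of store, row 5 is store=ST016. weekday columns in first-appearance order: Wed, Fri, Sun, Thu, Sat; column 2 is Fri.
Long rows with store=ST016, weekday=Fri: max(523, 593) = 593.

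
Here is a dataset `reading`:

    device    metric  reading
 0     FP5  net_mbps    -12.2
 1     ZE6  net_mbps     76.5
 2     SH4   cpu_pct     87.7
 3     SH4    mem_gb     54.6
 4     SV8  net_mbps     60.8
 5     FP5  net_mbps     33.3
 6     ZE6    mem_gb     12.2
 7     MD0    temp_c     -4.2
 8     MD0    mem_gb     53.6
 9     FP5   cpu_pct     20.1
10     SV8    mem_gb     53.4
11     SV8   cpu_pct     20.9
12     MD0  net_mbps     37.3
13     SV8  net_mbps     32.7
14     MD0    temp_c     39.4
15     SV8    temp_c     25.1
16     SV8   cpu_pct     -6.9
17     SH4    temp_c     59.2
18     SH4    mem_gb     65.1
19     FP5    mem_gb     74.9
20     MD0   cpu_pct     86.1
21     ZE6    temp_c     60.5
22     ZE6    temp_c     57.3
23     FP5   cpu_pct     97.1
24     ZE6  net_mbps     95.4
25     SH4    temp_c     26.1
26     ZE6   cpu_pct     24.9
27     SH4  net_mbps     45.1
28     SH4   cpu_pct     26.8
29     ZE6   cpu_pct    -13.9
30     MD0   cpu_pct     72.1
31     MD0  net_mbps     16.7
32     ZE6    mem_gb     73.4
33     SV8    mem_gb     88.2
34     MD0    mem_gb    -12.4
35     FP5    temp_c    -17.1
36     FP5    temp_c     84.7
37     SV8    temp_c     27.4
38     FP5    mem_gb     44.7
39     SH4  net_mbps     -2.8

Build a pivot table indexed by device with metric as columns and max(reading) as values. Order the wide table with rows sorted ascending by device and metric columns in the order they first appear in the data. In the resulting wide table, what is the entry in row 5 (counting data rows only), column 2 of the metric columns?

With rows sorted ascending by device, row 5 is device=ZE6. metric columns in first-appearance order: net_mbps, cpu_pct, mem_gb, temp_c; column 2 is cpu_pct.
Long rows with device=ZE6, metric=cpu_pct: max(24.9, -13.9) = 24.9.

24.9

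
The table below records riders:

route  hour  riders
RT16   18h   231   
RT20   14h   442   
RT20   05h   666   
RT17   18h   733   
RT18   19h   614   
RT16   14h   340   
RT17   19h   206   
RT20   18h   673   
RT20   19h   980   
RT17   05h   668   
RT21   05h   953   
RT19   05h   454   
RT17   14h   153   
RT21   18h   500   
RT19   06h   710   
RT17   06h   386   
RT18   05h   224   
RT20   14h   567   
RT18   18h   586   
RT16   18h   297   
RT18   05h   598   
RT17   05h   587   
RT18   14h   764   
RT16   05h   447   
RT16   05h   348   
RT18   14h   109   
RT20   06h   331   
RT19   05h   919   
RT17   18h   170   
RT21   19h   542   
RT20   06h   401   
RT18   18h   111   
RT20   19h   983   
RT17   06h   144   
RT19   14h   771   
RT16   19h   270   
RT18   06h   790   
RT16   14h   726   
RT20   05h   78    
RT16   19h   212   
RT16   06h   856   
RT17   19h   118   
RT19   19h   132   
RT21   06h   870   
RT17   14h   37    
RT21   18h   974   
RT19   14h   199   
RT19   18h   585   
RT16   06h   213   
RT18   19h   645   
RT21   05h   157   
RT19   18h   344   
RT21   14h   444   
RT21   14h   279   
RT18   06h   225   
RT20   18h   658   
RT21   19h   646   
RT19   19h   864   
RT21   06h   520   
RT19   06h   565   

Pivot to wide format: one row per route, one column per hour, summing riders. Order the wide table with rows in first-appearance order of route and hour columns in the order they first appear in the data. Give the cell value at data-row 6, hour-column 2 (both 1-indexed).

With rows in first-appearance order of route, row 6 is route=RT19. hour columns in first-appearance order: 18h, 14h, 05h, 19h, 06h; column 2 is 14h.
Long rows with route=RT19, hour=14h: 771 + 199 = 970.

970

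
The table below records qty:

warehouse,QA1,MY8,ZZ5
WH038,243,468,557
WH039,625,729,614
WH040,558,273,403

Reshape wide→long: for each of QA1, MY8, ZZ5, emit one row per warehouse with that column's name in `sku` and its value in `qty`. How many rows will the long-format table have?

3 warehouse values × 3 melted columns = 9 rows.

9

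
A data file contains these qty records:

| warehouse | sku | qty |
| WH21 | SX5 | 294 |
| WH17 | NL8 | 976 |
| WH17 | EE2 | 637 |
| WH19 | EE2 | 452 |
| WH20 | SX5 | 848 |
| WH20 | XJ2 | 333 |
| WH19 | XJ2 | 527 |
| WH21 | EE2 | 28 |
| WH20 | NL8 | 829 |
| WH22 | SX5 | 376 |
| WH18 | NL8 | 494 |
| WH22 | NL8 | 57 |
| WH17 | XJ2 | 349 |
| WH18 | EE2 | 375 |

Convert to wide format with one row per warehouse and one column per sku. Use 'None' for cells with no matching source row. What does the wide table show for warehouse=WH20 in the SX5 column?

848

The long row with warehouse=WH20, sku=SX5 has qty=848.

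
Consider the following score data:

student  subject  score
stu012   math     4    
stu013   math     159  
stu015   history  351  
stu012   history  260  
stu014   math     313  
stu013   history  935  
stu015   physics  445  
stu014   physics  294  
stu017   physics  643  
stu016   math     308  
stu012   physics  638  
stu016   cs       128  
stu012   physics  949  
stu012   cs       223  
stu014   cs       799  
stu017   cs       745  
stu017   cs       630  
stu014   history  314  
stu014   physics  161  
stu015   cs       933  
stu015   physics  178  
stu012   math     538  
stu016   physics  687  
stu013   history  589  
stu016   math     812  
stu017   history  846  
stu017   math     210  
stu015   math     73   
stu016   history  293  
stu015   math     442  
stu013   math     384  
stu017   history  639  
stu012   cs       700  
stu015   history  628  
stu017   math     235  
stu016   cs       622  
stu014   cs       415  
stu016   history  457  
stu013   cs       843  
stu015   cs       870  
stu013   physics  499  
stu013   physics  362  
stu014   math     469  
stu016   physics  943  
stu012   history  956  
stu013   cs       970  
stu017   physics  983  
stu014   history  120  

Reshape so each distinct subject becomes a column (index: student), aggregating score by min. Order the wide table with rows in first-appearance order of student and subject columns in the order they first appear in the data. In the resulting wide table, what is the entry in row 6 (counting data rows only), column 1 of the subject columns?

308

With rows in first-appearance order of student, row 6 is student=stu016. subject columns in first-appearance order: math, history, physics, cs; column 1 is math.
Long rows with student=stu016, subject=math: min(308, 812) = 308.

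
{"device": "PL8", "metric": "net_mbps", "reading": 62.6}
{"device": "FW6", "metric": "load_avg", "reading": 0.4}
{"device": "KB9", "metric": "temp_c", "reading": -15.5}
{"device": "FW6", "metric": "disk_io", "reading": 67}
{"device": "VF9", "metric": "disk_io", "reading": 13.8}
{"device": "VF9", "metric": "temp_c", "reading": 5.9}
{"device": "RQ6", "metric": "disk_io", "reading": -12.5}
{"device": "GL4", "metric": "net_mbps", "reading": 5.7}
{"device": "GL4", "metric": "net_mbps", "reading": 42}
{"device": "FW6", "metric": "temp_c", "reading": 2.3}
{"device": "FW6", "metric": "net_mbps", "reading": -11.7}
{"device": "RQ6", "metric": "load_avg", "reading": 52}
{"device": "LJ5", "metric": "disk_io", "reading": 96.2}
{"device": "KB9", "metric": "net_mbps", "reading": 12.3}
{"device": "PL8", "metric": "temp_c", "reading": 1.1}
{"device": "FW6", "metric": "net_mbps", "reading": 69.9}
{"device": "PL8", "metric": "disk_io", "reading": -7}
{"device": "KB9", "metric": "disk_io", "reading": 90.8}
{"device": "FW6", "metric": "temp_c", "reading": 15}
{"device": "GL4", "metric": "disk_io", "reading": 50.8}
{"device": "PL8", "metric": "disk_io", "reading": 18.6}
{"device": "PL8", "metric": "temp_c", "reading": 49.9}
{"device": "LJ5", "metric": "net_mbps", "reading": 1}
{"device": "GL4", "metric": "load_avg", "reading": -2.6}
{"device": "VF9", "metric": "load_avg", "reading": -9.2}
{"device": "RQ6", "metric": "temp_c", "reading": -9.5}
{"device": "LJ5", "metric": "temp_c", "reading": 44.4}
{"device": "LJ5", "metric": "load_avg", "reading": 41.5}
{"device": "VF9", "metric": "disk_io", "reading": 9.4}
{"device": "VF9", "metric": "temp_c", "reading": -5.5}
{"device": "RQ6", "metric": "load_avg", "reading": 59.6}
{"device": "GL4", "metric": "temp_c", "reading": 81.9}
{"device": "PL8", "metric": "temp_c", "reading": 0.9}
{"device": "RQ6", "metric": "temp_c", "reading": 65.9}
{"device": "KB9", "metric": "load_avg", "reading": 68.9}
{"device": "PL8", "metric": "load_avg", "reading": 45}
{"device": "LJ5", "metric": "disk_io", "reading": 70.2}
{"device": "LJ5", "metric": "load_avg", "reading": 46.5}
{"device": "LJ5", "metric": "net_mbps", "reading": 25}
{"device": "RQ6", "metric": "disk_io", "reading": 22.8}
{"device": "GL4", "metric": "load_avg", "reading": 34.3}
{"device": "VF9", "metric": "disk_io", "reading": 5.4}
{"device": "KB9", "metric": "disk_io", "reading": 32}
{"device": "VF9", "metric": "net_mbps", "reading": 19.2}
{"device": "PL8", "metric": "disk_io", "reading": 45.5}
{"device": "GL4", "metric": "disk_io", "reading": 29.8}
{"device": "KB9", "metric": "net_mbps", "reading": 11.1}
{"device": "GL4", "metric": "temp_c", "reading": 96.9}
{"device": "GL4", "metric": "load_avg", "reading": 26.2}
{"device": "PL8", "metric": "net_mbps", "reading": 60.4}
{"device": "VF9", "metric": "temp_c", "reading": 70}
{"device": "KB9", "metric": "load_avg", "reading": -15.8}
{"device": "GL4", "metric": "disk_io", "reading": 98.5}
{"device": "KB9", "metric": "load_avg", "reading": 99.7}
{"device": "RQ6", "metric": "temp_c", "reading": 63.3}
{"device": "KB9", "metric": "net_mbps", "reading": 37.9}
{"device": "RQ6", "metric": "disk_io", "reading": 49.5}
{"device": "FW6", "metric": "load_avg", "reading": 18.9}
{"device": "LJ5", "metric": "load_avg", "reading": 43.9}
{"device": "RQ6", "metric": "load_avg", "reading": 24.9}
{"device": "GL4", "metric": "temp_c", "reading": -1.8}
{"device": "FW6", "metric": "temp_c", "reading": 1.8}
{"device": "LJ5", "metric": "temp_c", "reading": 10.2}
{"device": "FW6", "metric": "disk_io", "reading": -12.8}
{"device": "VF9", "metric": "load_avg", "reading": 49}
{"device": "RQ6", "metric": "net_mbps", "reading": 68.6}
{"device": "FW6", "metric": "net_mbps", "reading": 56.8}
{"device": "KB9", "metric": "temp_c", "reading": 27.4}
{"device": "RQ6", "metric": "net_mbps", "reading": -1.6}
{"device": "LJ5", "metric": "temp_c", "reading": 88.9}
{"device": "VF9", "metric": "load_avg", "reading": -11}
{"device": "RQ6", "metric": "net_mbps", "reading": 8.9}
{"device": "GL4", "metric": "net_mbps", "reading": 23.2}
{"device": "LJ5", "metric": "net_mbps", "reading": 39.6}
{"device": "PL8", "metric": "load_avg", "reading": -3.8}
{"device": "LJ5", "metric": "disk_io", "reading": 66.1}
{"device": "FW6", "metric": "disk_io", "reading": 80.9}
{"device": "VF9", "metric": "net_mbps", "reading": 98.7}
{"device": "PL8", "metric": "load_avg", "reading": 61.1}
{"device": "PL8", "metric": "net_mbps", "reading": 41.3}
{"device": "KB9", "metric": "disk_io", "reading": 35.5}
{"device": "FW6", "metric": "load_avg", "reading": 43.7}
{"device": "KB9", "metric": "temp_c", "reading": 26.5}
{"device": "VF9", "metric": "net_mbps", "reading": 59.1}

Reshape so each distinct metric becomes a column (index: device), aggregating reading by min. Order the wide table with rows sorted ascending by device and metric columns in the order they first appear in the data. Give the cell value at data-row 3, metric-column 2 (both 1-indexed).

With rows sorted ascending by device, row 3 is device=KB9. metric columns in first-appearance order: net_mbps, load_avg, temp_c, disk_io; column 2 is load_avg.
Long rows with device=KB9, metric=load_avg: min(68.9, -15.8, 99.7) = -15.8.

-15.8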